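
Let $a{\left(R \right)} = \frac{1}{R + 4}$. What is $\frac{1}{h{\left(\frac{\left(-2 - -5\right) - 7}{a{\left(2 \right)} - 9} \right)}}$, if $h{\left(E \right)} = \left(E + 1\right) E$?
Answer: $\frac{2809}{1848} \approx 1.52$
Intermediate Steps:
$a{\left(R \right)} = \frac{1}{4 + R}$
$h{\left(E \right)} = E \left(1 + E\right)$ ($h{\left(E \right)} = \left(1 + E\right) E = E \left(1 + E\right)$)
$\frac{1}{h{\left(\frac{\left(-2 - -5\right) - 7}{a{\left(2 \right)} - 9} \right)}} = \frac{1}{\frac{\left(-2 - -5\right) - 7}{\frac{1}{4 + 2} - 9} \left(1 + \frac{\left(-2 - -5\right) - 7}{\frac{1}{4 + 2} - 9}\right)} = \frac{1}{\frac{\left(-2 + 5\right) - 7}{\frac{1}{6} - 9} \left(1 + \frac{\left(-2 + 5\right) - 7}{\frac{1}{6} - 9}\right)} = \frac{1}{\frac{3 - 7}{\frac{1}{6} - 9} \left(1 + \frac{3 - 7}{\frac{1}{6} - 9}\right)} = \frac{1}{- \frac{4}{- \frac{53}{6}} \left(1 - \frac{4}{- \frac{53}{6}}\right)} = \frac{1}{\left(-4\right) \left(- \frac{6}{53}\right) \left(1 - - \frac{24}{53}\right)} = \frac{1}{\frac{24}{53} \left(1 + \frac{24}{53}\right)} = \frac{1}{\frac{24}{53} \cdot \frac{77}{53}} = \frac{1}{\frac{1848}{2809}} = \frac{2809}{1848}$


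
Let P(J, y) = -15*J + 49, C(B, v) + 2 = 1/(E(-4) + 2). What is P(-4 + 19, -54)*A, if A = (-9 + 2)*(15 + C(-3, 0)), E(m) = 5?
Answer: 16192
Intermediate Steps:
C(B, v) = -13/7 (C(B, v) = -2 + 1/(5 + 2) = -2 + 1/7 = -2 + ⅐ = -13/7)
P(J, y) = 49 - 15*J
A = -92 (A = (-9 + 2)*(15 - 13/7) = -7*92/7 = -92)
P(-4 + 19, -54)*A = (49 - 15*(-4 + 19))*(-92) = (49 - 15*15)*(-92) = (49 - 225)*(-92) = -176*(-92) = 16192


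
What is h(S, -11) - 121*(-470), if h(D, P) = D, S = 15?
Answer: 56885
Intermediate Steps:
h(S, -11) - 121*(-470) = 15 - 121*(-470) = 15 + 56870 = 56885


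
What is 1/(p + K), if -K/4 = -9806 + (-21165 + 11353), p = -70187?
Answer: 1/8285 ≈ 0.00012070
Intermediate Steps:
K = 78472 (K = -4*(-9806 + (-21165 + 11353)) = -4*(-9806 - 9812) = -4*(-19618) = 78472)
1/(p + K) = 1/(-70187 + 78472) = 1/8285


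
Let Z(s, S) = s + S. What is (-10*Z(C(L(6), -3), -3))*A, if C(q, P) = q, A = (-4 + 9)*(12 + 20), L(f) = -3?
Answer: 9600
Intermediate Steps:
A = 160 (A = 5*32 = 160)
Z(s, S) = S + s
(-10*Z(C(L(6), -3), -3))*A = -10*(-3 - 3)*160 = -10*(-6)*160 = 60*160 = 9600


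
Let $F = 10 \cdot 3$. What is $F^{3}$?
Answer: $27000$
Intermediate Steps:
$F = 30$
$F^{3} = 30^{3} = 27000$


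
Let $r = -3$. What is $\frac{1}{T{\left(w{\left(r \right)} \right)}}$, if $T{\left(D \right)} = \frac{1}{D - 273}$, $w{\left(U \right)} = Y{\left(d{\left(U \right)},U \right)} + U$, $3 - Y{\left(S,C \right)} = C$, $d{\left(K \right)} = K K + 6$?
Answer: $-270$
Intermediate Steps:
$d{\left(K \right)} = 6 + K^{2}$ ($d{\left(K \right)} = K^{2} + 6 = 6 + K^{2}$)
$Y{\left(S,C \right)} = 3 - C$
$w{\left(U \right)} = 3$ ($w{\left(U \right)} = \left(3 - U\right) + U = 3$)
$T{\left(D \right)} = \frac{1}{-273 + D}$
$\frac{1}{T{\left(w{\left(r \right)} \right)}} = \frac{1}{\frac{1}{-273 + 3}} = \frac{1}{\frac{1}{-270}} = \frac{1}{- \frac{1}{270}} = -270$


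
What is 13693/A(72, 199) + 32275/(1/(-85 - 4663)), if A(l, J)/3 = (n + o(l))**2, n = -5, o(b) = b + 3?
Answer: -2252652976307/14700 ≈ -1.5324e+8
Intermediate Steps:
o(b) = 3 + b
A(l, J) = 3*(-2 + l)**2 (A(l, J) = 3*(-5 + (3 + l))**2 = 3*(-2 + l)**2)
13693/A(72, 199) + 32275/(1/(-85 - 4663)) = 13693/((3*(-2 + 72)**2)) + 32275/(1/(-85 - 4663)) = 13693/((3*70**2)) + 32275/(1/(-4748)) = 13693/((3*4900)) + 32275/(-1/4748) = 13693/14700 + 32275*(-4748) = 13693*(1/14700) - 153241700 = 13693/14700 - 153241700 = -2252652976307/14700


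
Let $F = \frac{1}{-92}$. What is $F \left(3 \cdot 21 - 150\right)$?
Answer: $\frac{87}{92} \approx 0.94565$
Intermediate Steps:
$F = - \frac{1}{92} \approx -0.01087$
$F \left(3 \cdot 21 - 150\right) = - \frac{3 \cdot 21 - 150}{92} = - \frac{63 - 150}{92} = \left(- \frac{1}{92}\right) \left(-87\right) = \frac{87}{92}$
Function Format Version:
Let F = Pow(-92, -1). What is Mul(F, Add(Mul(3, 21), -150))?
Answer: Rational(87, 92) ≈ 0.94565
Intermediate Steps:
F = Rational(-1, 92) ≈ -0.010870
Mul(F, Add(Mul(3, 21), -150)) = Mul(Rational(-1, 92), Add(Mul(3, 21), -150)) = Mul(Rational(-1, 92), Add(63, -150)) = Mul(Rational(-1, 92), -87) = Rational(87, 92)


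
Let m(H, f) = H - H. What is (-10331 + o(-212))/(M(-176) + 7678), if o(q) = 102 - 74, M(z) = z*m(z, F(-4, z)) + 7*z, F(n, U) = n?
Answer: -10303/6446 ≈ -1.5984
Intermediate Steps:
m(H, f) = 0
M(z) = 7*z (M(z) = z*0 + 7*z = 0 + 7*z = 7*z)
o(q) = 28
(-10331 + o(-212))/(M(-176) + 7678) = (-10331 + 28)/(7*(-176) + 7678) = -10303/(-1232 + 7678) = -10303/6446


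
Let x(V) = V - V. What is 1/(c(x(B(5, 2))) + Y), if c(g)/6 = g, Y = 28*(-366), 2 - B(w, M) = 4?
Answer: -1/10248 ≈ -9.7580e-5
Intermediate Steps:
B(w, M) = -2 (B(w, M) = 2 - 1*4 = 2 - 4 = -2)
x(V) = 0
Y = -10248
c(g) = 6*g
1/(c(x(B(5, 2))) + Y) = 1/(6*0 - 10248) = 1/(0 - 10248) = 1/(-10248) = -1/10248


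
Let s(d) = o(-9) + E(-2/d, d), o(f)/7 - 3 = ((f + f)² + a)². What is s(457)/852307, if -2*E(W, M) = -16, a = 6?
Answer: 762329/852307 ≈ 0.89443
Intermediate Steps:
E(W, M) = 8 (E(W, M) = -½*(-16) = 8)
o(f) = 21 + 7*(6 + 4*f²)² (o(f) = 21 + 7*((f + f)² + 6)² = 21 + 7*((2*f)² + 6)² = 21 + 7*(4*f² + 6)² = 21 + 7*(6 + 4*f²)²)
s(d) = 762329 (s(d) = (273 + 112*(-9)⁴ + 336*(-9)²) + 8 = (273 + 112*6561 + 336*81) + 8 = (273 + 734832 + 27216) + 8 = 762321 + 8 = 762329)
s(457)/852307 = 762329/852307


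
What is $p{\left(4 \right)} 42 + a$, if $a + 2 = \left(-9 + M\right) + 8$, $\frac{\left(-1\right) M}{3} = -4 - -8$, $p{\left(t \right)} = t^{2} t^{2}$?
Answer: $10737$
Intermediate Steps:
$p{\left(t \right)} = t^{4}$
$M = -12$ ($M = - 3 \left(-4 - -8\right) = - 3 \left(-4 + 8\right) = \left(-3\right) 4 = -12$)
$a = -15$ ($a = -2 + \left(\left(-9 - 12\right) + 8\right) = -2 + \left(-21 + 8\right) = -2 - 13 = -15$)
$p{\left(4 \right)} 42 + a = 4^{4} \cdot 42 - 15 = 256 \cdot 42 - 15 = 10752 - 15 = 10737$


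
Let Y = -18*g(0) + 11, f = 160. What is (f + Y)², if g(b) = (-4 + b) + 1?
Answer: 50625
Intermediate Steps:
g(b) = -3 + b
Y = 65 (Y = -18*(-3 + 0) + 11 = -18*(-3) + 11 = 54 + 11 = 65)
(f + Y)² = (160 + 65)² = 225² = 50625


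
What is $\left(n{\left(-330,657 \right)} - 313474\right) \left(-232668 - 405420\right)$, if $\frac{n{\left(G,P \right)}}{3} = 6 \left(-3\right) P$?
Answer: $222662083776$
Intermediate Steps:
$n{\left(G,P \right)} = - 54 P$ ($n{\left(G,P \right)} = 3 \cdot 6 \left(-3\right) P = 3 \left(- 18 P\right) = - 54 P$)
$\left(n{\left(-330,657 \right)} - 313474\right) \left(-232668 - 405420\right) = \left(\left(-54\right) 657 - 313474\right) \left(-232668 - 405420\right) = \left(-35478 - 313474\right) \left(-638088\right) = \left(-348952\right) \left(-638088\right) = 222662083776$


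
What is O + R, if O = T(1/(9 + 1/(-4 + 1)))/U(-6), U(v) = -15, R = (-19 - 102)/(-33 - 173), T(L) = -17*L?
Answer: 4808/6695 ≈ 0.71815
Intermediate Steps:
R = 121/206 (R = -121/(-206) = -121*(-1/206) = 121/206 ≈ 0.58738)
O = 17/130 (O = -17/(9 + 1/(-4 + 1))/(-15) = -17/(9 + 1/(-3))*(-1/15) = -17/(9 - ⅓)*(-1/15) = -17/26/3*(-1/15) = -17*3/26*(-1/15) = -51/26*(-1/15) = 17/130 ≈ 0.13077)
O + R = 17/130 + 121/206 = 4808/6695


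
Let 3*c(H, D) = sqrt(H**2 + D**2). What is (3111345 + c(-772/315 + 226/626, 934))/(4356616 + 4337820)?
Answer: 3111345/8694436 + sqrt(8480192469446581)/2571683752260 ≈ 0.35789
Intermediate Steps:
c(H, D) = sqrt(D**2 + H**2)/3 (c(H, D) = sqrt(H**2 + D**2)/3 = sqrt(D**2 + H**2)/3)
(3111345 + c(-772/315 + 226/626, 934))/(4356616 + 4337820) = (3111345 + sqrt(934**2 + (-772/315 + 226/626)**2)/3)/(4356616 + 4337820) = (3111345 + sqrt(872356 + (-772*1/315 + 226*(1/626))**2)/3)/8694436 = (3111345 + sqrt(872356 + (-772/315 + 113/313)**2)/3)*(1/8694436) = (3111345 + sqrt(872356 + (-206041/98595)**2)/3)*(1/8694436) = (3111345 + sqrt(872356 + 42452893681/9720974025)/3)*(1/8694436) = (3111345 + sqrt(8480192469446581/9720974025)/3)*(1/8694436) = (3111345 + (sqrt(8480192469446581)/98595)/3)*(1/8694436) = (3111345 + sqrt(8480192469446581)/295785)*(1/8694436) = 3111345/8694436 + sqrt(8480192469446581)/2571683752260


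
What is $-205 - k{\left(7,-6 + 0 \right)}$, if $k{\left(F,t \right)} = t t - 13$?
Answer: $-228$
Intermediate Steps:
$k{\left(F,t \right)} = -13 + t^{2}$ ($k{\left(F,t \right)} = t^{2} - 13 = -13 + t^{2}$)
$-205 - k{\left(7,-6 + 0 \right)} = -205 - \left(-13 + \left(-6 + 0\right)^{2}\right) = -205 - \left(-13 + \left(-6\right)^{2}\right) = -205 - \left(-13 + 36\right) = -205 - 23 = -228$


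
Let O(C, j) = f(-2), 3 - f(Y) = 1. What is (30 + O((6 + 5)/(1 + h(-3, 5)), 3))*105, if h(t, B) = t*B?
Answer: 3360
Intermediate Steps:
f(Y) = 2 (f(Y) = 3 - 1*1 = 3 - 1 = 2)
h(t, B) = B*t
O(C, j) = 2
(30 + O((6 + 5)/(1 + h(-3, 5)), 3))*105 = (30 + 2)*105 = 32*105 = 3360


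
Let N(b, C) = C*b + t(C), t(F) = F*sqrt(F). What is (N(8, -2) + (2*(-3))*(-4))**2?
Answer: 56 - 32*I*sqrt(2) ≈ 56.0 - 45.255*I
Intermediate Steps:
t(F) = F**(3/2)
N(b, C) = C**(3/2) + C*b (N(b, C) = C*b + C**(3/2) = C**(3/2) + C*b)
(N(8, -2) + (2*(-3))*(-4))**2 = (((-2)**(3/2) - 2*8) + (2*(-3))*(-4))**2 = ((-2*I*sqrt(2) - 16) - 6*(-4))**2 = ((-16 - 2*I*sqrt(2)) + 24)**2 = (8 - 2*I*sqrt(2))**2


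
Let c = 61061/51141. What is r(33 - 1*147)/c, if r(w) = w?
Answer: -5830074/61061 ≈ -95.479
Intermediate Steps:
c = 61061/51141 (c = 61061*(1/51141) = 61061/51141 ≈ 1.1940)
r(33 - 1*147)/c = (33 - 1*147)/(61061/51141) = (33 - 147)*(51141/61061) = -114*51141/61061 = -5830074/61061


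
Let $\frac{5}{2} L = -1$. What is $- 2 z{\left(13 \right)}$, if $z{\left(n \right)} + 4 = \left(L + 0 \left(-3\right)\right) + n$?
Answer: $- \frac{86}{5} \approx -17.2$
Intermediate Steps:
$L = - \frac{2}{5}$ ($L = \frac{2}{5} \left(-1\right) = - \frac{2}{5} \approx -0.4$)
$z{\left(n \right)} = - \frac{22}{5} + n$ ($z{\left(n \right)} = -4 + \left(\left(- \frac{2}{5} + 0 \left(-3\right)\right) + n\right) = -4 + \left(\left(- \frac{2}{5} + 0\right) + n\right) = -4 + \left(- \frac{2}{5} + n\right) = - \frac{22}{5} + n$)
$- 2 z{\left(13 \right)} = - 2 \left(- \frac{22}{5} + 13\right) = \left(-2\right) \frac{43}{5} = - \frac{86}{5}$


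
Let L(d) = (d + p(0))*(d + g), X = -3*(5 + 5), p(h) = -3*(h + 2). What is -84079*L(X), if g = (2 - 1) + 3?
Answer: -78697944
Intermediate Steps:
p(h) = -6 - 3*h (p(h) = -3*(2 + h) = -6 - 3*h)
g = 4 (g = 1 + 3 = 4)
X = -30 (X = -3*10 = -30)
L(d) = (-6 + d)*(4 + d) (L(d) = (d + (-6 - 3*0))*(d + 4) = (d + (-6 + 0))*(4 + d) = (d - 6)*(4 + d) = (-6 + d)*(4 + d))
-84079*L(X) = -84079*(-24 + (-30)² - 2*(-30)) = -84079*(-24 + 900 + 60) = -84079*936 = -78697944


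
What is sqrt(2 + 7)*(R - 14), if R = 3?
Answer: -33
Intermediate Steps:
sqrt(2 + 7)*(R - 14) = sqrt(2 + 7)*(3 - 14) = sqrt(9)*(-11) = 3*(-11) = -33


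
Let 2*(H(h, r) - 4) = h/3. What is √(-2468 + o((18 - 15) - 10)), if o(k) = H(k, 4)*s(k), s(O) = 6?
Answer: I*√2451 ≈ 49.508*I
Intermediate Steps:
H(h, r) = 4 + h/6 (H(h, r) = 4 + (h/3)/2 = 4 + h/6)
o(k) = 24 + k (o(k) = (4 + k/6)*6 = 24 + k)
√(-2468 + o((18 - 15) - 10)) = √(-2468 + (24 + ((18 - 15) - 10))) = √(-2468 + (24 + (3 - 10))) = √(-2468 + (24 - 7)) = √(-2468 + 17) = √(-2451) = I*√2451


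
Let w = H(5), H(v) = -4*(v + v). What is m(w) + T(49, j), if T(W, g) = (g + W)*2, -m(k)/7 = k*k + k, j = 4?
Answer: -10814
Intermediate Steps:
H(v) = -8*v
w = -40 (w = -8*5 = -40)
m(k) = -7*k - 7*k**2 (m(k) = -7*(k*k + k) = -7*(k**2 + k) = -7*(k + k**2) = -7*k - 7*k**2)
T(W, g) = 2*W + 2*g (T(W, g) = (W + g)*2 = 2*W + 2*g)
m(w) + T(49, j) = -7*(-40)*(1 - 40) + (2*49 + 2*4) = -7*(-40)*(-39) + (98 + 8) = -10920 + 106 = -10814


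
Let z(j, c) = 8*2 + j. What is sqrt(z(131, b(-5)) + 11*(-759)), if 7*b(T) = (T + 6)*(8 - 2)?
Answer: I*sqrt(8202) ≈ 90.565*I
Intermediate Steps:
b(T) = 36/7 + 6*T/7 (b(T) = ((T + 6)*(8 - 2))/7 = ((6 + T)*6)/7 = (36 + 6*T)/7 = 36/7 + 6*T/7)
z(j, c) = 16 + j
sqrt(z(131, b(-5)) + 11*(-759)) = sqrt((16 + 131) + 11*(-759)) = sqrt(147 - 8349) = sqrt(-8202) = I*sqrt(8202)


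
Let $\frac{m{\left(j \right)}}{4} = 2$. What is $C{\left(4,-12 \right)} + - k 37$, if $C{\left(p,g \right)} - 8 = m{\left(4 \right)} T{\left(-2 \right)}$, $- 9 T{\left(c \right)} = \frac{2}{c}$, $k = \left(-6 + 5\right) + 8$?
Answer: $- \frac{2251}{9} \approx -250.11$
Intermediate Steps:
$m{\left(j \right)} = 8$ ($m{\left(j \right)} = 4 \cdot 2 = 8$)
$k = 7$ ($k = -1 + 8 = 7$)
$T{\left(c \right)} = - \frac{2}{9 c}$ ($T{\left(c \right)} = - \frac{2 \frac{1}{c}}{9} = - \frac{2}{9 c}$)
$C{\left(p,g \right)} = \frac{80}{9}$ ($C{\left(p,g \right)} = 8 + 8 \left(- \frac{2}{9 \left(-2\right)}\right) = 8 + 8 \left(\left(- \frac{2}{9}\right) \left(- \frac{1}{2}\right)\right) = 8 + 8 \cdot \frac{1}{9} = 8 + \frac{8}{9} = \frac{80}{9}$)
$C{\left(4,-12 \right)} + - k 37 = \frac{80}{9} + \left(-1\right) 7 \cdot 37 = \frac{80}{9} - 259 = - \frac{2251}{9}$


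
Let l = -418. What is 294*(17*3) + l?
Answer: 14576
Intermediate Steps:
294*(17*3) + l = 294*(17*3) - 418 = 294*51 - 418 = 14994 - 418 = 14576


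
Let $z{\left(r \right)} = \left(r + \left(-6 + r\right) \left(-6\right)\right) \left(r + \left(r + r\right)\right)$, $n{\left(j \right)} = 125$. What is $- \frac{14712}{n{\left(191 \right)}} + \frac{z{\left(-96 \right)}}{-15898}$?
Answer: $- \frac{107657688}{993625} \approx -108.35$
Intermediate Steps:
$z{\left(r \right)} = 3 r \left(36 - 5 r\right)$ ($z{\left(r \right)} = \left(r - \left(-36 + 6 r\right)\right) \left(r + 2 r\right) = \left(36 - 5 r\right) 3 r = 3 r \left(36 - 5 r\right)$)
$- \frac{14712}{n{\left(191 \right)}} + \frac{z{\left(-96 \right)}}{-15898} = - \frac{14712}{125} + \frac{3 \left(-96\right) \left(36 - -480\right)}{-15898} = \left(-14712\right) \frac{1}{125} + 3 \left(-96\right) \left(36 + 480\right) \left(- \frac{1}{15898}\right) = - \frac{14712}{125} + 3 \left(-96\right) 516 \left(- \frac{1}{15898}\right) = - \frac{14712}{125} - - \frac{74304}{7949} = - \frac{14712}{125} + \frac{74304}{7949} = - \frac{107657688}{993625}$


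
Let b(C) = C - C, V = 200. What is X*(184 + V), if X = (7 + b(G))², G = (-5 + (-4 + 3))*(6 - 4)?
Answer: 18816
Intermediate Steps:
G = -12 (G = (-5 - 1)*2 = -6*2 = -12)
b(C) = 0
X = 49 (X = (7 + 0)² = 7² = 49)
X*(184 + V) = 49*(184 + 200) = 49*384 = 18816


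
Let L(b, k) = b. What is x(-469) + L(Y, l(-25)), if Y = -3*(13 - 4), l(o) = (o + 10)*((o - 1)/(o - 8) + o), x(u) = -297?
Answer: -324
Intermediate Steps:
l(o) = (10 + o)*(o + (-1 + o)/(-8 + o)) (l(o) = (10 + o)*((-1 + o)/(-8 + o) + o) = (10 + o)*(o + (-1 + o)/(-8 + o)))
Y = -27 (Y = -3*9 = -27)
x(-469) + L(Y, l(-25)) = -297 - 27 = -324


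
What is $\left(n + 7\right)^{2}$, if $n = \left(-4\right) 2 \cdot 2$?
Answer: $81$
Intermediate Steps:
$n = -16$ ($n = \left(-8\right) 2 = -16$)
$\left(n + 7\right)^{2} = \left(-16 + 7\right)^{2} = \left(-9\right)^{2} = 81$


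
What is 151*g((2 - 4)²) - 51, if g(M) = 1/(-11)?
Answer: -712/11 ≈ -64.727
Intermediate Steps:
g(M) = -1/11
151*g((2 - 4)²) - 51 = 151*(-1/11) - 51 = -151/11 - 51 = -712/11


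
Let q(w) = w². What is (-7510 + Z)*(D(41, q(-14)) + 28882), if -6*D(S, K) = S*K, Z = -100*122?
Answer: -542865960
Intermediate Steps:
Z = -12200
D(S, K) = -K*S/6 (D(S, K) = -S*K/6 = -K*S/6)
(-7510 + Z)*(D(41, q(-14)) + 28882) = (-7510 - 12200)*(-⅙*(-14)²*41 + 28882) = -19710*(-⅙*196*41 + 28882) = -19710*(-4018/3 + 28882) = -19710*82628/3 = -542865960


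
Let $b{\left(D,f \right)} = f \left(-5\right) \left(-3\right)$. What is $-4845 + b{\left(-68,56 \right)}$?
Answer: $-4005$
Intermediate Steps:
$b{\left(D,f \right)} = 15 f$ ($b{\left(D,f \right)} = - 5 f \left(-3\right) = 15 f$)
$-4845 + b{\left(-68,56 \right)} = -4845 + 15 \cdot 56 = -4845 + 840 = -4005$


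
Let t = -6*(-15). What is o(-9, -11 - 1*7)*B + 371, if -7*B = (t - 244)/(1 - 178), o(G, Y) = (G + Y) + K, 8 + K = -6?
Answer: 66569/177 ≈ 376.10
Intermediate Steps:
t = 90
K = -14 (K = -8 - 6 = -14)
o(G, Y) = -14 + G + Y (o(G, Y) = (G + Y) - 14 = -14 + G + Y)
B = -22/177 (B = -(90 - 244)/(7*(1 - 178)) = -(-22)/(-177) = -(-22)*(-1)/177 = -⅐*154/177 = -22/177 ≈ -0.12429)
o(-9, -11 - 1*7)*B + 371 = (-14 - 9 + (-11 - 1*7))*(-22/177) + 371 = (-14 - 9 + (-11 - 7))*(-22/177) + 371 = (-14 - 9 - 18)*(-22/177) + 371 = -41*(-22/177) + 371 = 902/177 + 371 = 66569/177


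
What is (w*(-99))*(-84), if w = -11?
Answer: -91476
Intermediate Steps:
(w*(-99))*(-84) = -11*(-99)*(-84) = 1089*(-84) = -91476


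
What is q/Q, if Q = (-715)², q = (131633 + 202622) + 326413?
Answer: 660668/511225 ≈ 1.2923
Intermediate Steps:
q = 660668 (q = 334255 + 326413 = 660668)
Q = 511225
q/Q = 660668/511225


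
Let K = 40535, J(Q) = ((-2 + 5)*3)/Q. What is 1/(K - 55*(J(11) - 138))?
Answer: 1/48080 ≈ 2.0799e-5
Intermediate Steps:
J(Q) = 9/Q (J(Q) = (3*3)/Q = 9/Q)
1/(K - 55*(J(11) - 138)) = 1/(40535 - 55*(9/11 - 138)) = 1/(40535 - 55*(-1509/11)) = 1/(40535 + 7545) = 1/48080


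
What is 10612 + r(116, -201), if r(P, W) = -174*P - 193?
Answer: -9765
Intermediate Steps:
r(P, W) = -193 - 174*P
10612 + r(116, -201) = 10612 + (-193 - 174*116) = 10612 + (-193 - 20184) = 10612 - 20377 = -9765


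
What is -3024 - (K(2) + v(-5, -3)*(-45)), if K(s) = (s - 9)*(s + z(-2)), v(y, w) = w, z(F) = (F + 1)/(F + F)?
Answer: -12573/4 ≈ -3143.3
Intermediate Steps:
z(F) = (1 + F)/(2*F) (z(F) = (1 + F)/((2*F)) = (1 + F)*(1/(2*F)) = (1 + F)/(2*F))
K(s) = (-9 + s)*(¼ + s) (K(s) = (s - 9)*(s + (½)*(1 - 2)/(-2)) = (-9 + s)*(s + (½)*(-½)*(-1)) = (-9 + s)*(s + ¼) = (-9 + s)*(¼ + s))
-3024 - (K(2) + v(-5, -3)*(-45)) = -3024 - ((-9/4 + 2² - 35/4*2) - 3*(-45)) = -3024 - ((-9/4 + 4 - 35/2) + 135) = -3024 - (-63/4 + 135) = -3024 - 1*477/4 = -3024 - 477/4 = -12573/4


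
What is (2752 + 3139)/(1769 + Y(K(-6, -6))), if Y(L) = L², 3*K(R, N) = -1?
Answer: 53019/15922 ≈ 3.3299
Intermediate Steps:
K(R, N) = -⅓ (K(R, N) = (⅓)*(-1) = -⅓)
(2752 + 3139)/(1769 + Y(K(-6, -6))) = (2752 + 3139)/(1769 + (-⅓)²) = 5891/(1769 + ⅑) = 5891/(15922/9) = 5891*(9/15922) = 53019/15922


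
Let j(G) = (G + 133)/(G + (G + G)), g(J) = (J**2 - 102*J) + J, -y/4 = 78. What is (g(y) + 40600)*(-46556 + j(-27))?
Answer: -639042638752/81 ≈ -7.8894e+9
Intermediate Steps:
y = -312 (y = -4*78 = -312)
g(J) = J**2 - 101*J
j(G) = (133 + G)/(3*G) (j(G) = (133 + G)/(G + 2*G) = (133 + G)/((3*G)) = (133 + G)*(1/(3*G)) = (133 + G)/(3*G))
(g(y) + 40600)*(-46556 + j(-27)) = (-312*(-101 - 312) + 40600)*(-46556 + (1/3)*(133 - 27)/(-27)) = (-312*(-413) + 40600)*(-46556 + (1/3)*(-1/27)*106) = (128856 + 40600)*(-46556 - 106/81) = 169456*(-3771142/81) = -639042638752/81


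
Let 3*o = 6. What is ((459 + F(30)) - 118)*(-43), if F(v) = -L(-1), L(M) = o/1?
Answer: -14577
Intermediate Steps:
o = 2 (o = (⅓)*6 = 2)
L(M) = 2 (L(M) = 2/1 = 2*1 = 2)
F(v) = -2 (F(v) = -1*2 = -2)
((459 + F(30)) - 118)*(-43) = ((459 - 2) - 118)*(-43) = (457 - 118)*(-43) = 339*(-43) = -14577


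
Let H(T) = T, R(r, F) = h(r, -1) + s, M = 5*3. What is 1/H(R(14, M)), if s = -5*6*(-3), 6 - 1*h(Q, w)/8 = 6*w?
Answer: 1/186 ≈ 0.0053763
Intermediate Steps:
h(Q, w) = 48 - 48*w
s = 90 (s = -30*(-3) = 90)
M = 15
R(r, F) = 186 (R(r, F) = (48 - 48*(-1)) + 90 = (48 + 48) + 90 = 96 + 90 = 186)
1/H(R(14, M)) = 1/186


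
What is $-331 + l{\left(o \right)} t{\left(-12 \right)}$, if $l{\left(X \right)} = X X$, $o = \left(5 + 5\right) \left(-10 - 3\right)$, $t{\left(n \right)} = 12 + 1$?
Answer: $219369$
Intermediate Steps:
$t{\left(n \right)} = 13$
$o = -130$ ($o = 10 \left(-13\right) = -130$)
$l{\left(X \right)} = X^{2}$
$-331 + l{\left(o \right)} t{\left(-12 \right)} = -331 + \left(-130\right)^{2} \cdot 13 = -331 + 16900 \cdot 13 = -331 + 219700 = 219369$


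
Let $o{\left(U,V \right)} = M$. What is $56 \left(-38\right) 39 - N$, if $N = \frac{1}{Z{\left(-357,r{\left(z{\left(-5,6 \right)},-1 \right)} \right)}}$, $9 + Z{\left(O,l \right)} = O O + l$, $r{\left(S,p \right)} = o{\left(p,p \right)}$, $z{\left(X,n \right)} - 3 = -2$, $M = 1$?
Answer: $- \frac{10576583473}{127441} \approx -82992.0$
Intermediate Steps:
$o{\left(U,V \right)} = 1$
$z{\left(X,n \right)} = 1$ ($z{\left(X,n \right)} = 3 - 2 = 1$)
$r{\left(S,p \right)} = 1$
$Z{\left(O,l \right)} = -9 + l + O^{2}$ ($Z{\left(O,l \right)} = -9 + \left(O O + l\right) = -9 + \left(O^{2} + l\right) = -9 + \left(l + O^{2}\right) = -9 + l + O^{2}$)
$N = \frac{1}{127441}$ ($N = \frac{1}{-9 + 1 + \left(-357\right)^{2}} = \frac{1}{-9 + 1 + 127449} = \frac{1}{127441} \approx 7.8468 \cdot 10^{-6}$)
$56 \left(-38\right) 39 - N = 56 \left(-38\right) 39 - \frac{1}{127441} = \left(-2128\right) 39 - \frac{1}{127441} = -82992 - \frac{1}{127441} = - \frac{10576583473}{127441}$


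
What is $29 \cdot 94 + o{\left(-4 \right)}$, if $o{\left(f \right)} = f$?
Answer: $2722$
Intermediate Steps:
$29 \cdot 94 + o{\left(-4 \right)} = 29 \cdot 94 - 4 = 2726 - 4 = 2722$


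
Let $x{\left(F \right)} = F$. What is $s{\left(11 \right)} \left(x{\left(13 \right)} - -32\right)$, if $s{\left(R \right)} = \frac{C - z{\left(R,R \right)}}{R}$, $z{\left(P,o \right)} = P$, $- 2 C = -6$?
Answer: $- \frac{360}{11} \approx -32.727$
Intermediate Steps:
$C = 3$ ($C = \left(- \frac{1}{2}\right) \left(-6\right) = 3$)
$s{\left(R \right)} = \frac{3 - R}{R}$
$s{\left(11 \right)} \left(x{\left(13 \right)} - -32\right) = \frac{3 - 11}{11} \left(13 - -32\right) = \frac{3 - 11}{11} \left(13 + 32\right) = \frac{1}{11} \left(-8\right) 45 = \left(- \frac{8}{11}\right) 45 = - \frac{360}{11}$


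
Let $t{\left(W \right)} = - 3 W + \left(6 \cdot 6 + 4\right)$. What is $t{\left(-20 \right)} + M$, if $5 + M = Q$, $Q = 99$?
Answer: $194$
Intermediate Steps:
$t{\left(W \right)} = 40 - 3 W$ ($t{\left(W \right)} = - 3 W + \left(36 + 4\right) = - 3 W + 40 = 40 - 3 W$)
$M = 94$ ($M = -5 + 99 = 94$)
$t{\left(-20 \right)} + M = \left(40 - -60\right) + 94 = \left(40 + 60\right) + 94 = 100 + 94 = 194$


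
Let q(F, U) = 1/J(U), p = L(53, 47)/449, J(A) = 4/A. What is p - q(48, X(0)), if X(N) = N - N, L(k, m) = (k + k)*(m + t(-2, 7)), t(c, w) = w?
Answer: 5724/449 ≈ 12.748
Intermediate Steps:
L(k, m) = 2*k*(7 + m) (L(k, m) = (k + k)*(m + 7) = (2*k)*(7 + m) = 2*k*(7 + m))
X(N) = 0
p = 5724/449 (p = (2*53*(7 + 47))/449 = (2*53*54)*(1/449) = 5724*(1/449) = 5724/449 ≈ 12.748)
q(F, U) = U/4 (q(F, U) = 1/(4/U) = U/4)
p - q(48, X(0)) = 5724/449 - 0/4 = 5724/449 - 1*0 = 5724/449 + 0 = 5724/449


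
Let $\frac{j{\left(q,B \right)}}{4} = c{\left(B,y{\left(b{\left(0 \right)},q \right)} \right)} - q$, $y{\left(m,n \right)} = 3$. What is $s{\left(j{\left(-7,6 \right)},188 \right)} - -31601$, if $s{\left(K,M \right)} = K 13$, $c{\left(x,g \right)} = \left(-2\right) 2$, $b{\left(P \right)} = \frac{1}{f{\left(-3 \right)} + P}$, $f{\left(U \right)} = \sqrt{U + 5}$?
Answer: $31757$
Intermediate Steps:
$f{\left(U \right)} = \sqrt{5 + U}$
$b{\left(P \right)} = \frac{1}{P + \sqrt{2}}$ ($b{\left(P \right)} = \frac{1}{\sqrt{5 - 3} + P} = \frac{1}{\sqrt{2} + P} = \frac{1}{P + \sqrt{2}}$)
$c{\left(x,g \right)} = -4$
$j{\left(q,B \right)} = -16 - 4 q$ ($j{\left(q,B \right)} = 4 \left(-4 - q\right) = -16 - 4 q$)
$s{\left(K,M \right)} = 13 K$
$s{\left(j{\left(-7,6 \right)},188 \right)} - -31601 = 13 \left(-16 - -28\right) - -31601 = 13 \left(-16 + 28\right) + 31601 = 13 \cdot 12 + 31601 = 156 + 31601 = 31757$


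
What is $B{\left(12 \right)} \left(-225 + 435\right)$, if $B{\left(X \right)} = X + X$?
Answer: $5040$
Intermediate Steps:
$B{\left(X \right)} = 2 X$
$B{\left(12 \right)} \left(-225 + 435\right) = 2 \cdot 12 \left(-225 + 435\right) = 24 \cdot 210 = 5040$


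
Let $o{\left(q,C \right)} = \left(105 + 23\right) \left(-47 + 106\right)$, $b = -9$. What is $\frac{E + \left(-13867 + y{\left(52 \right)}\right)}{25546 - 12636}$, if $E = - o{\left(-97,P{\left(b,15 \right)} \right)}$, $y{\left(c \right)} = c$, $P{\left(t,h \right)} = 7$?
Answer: $- \frac{21367}{12910} \approx -1.6551$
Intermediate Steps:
$o{\left(q,C \right)} = 7552$ ($o{\left(q,C \right)} = 128 \cdot 59 = 7552$)
$E = -7552$ ($E = \left(-1\right) 7552 = -7552$)
$\frac{E + \left(-13867 + y{\left(52 \right)}\right)}{25546 - 12636} = \frac{-7552 + \left(-13867 + 52\right)}{25546 - 12636} = \frac{-7552 - 13815}{12910} = \left(-21367\right) \frac{1}{12910} = - \frac{21367}{12910}$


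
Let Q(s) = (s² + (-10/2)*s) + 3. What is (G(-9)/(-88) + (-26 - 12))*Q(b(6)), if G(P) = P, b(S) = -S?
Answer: -230115/88 ≈ -2614.9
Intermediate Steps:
Q(s) = 3 + s² - 5*s (Q(s) = (s² + (-10*½)*s) + 3 = (s² - 5*s) + 3 = 3 + s² - 5*s)
(G(-9)/(-88) + (-26 - 12))*Q(b(6)) = (-9/(-88) + (-26 - 12))*(3 + (-1*6)² - (-5)*6) = (-9*(-1/88) - 38)*(3 + (-6)² - 5*(-6)) = (9/88 - 38)*(3 + 36 + 30) = -3335/88*69 = -230115/88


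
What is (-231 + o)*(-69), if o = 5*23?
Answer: 8004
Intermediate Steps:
o = 115
(-231 + o)*(-69) = (-231 + 115)*(-69) = -116*(-69) = 8004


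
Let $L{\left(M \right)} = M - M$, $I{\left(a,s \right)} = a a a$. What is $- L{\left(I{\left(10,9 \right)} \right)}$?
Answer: $0$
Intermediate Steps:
$I{\left(a,s \right)} = a^{3}$ ($I{\left(a,s \right)} = a^{2} a = a^{3}$)
$L{\left(M \right)} = 0$
$- L{\left(I{\left(10,9 \right)} \right)} = \left(-1\right) 0 = 0$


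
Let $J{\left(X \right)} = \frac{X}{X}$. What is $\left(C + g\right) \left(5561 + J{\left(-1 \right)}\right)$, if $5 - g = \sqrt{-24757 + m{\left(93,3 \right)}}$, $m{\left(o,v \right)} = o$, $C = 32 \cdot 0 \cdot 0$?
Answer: $27810 - 11124 i \sqrt{6166} \approx 27810.0 - 8.735 \cdot 10^{5} i$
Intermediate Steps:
$C = 0$ ($C = 0 \cdot 0 = 0$)
$g = 5 - 2 i \sqrt{6166}$ ($g = 5 - \sqrt{-24757 + 93} = 5 - \sqrt{-24664} = 5 - 2 i \sqrt{6166} \approx 5.0 - 157.05 i$)
$J{\left(X \right)} = 1$
$\left(C + g\right) \left(5561 + J{\left(-1 \right)}\right) = \left(0 + \left(5 - 2 i \sqrt{6166}\right)\right) \left(5561 + 1\right) = \left(5 - 2 i \sqrt{6166}\right) 5562 = 27810 - 11124 i \sqrt{6166}$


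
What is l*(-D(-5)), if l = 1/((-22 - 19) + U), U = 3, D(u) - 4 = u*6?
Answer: -13/19 ≈ -0.68421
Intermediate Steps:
D(u) = 4 + 6*u (D(u) = 4 + u*6 = 4 + 6*u)
l = -1/38 (l = 1/((-22 - 19) + 3) = 1/(-41 + 3) = 1/(-38) = -1/38 ≈ -0.026316)
l*(-D(-5)) = -(-1)*(4 + 6*(-5))/38 = -(-1)*(4 - 30)/38 = -(-1)*(-26)/38 = -1/38*26 = -13/19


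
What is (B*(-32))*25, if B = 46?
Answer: -36800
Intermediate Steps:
(B*(-32))*25 = (46*(-32))*25 = -1472*25 = -36800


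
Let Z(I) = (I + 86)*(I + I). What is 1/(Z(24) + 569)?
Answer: 1/5849 ≈ 0.00017097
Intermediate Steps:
Z(I) = 2*I*(86 + I) (Z(I) = (86 + I)*(2*I) = 2*I*(86 + I))
1/(Z(24) + 569) = 1/(2*24*(86 + 24) + 569) = 1/(2*24*110 + 569) = 1/(5280 + 569) = 1/5849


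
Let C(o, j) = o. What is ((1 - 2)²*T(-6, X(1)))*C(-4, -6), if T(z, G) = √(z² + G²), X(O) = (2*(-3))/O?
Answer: -24*√2 ≈ -33.941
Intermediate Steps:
X(O) = -6/O
T(z, G) = √(G² + z²)
((1 - 2)²*T(-6, X(1)))*C(-4, -6) = ((1 - 2)²*√((-6/1)² + (-6)²))*(-4) = ((-1)²*√((-6*1)² + 36))*(-4) = (1*√((-6)² + 36))*(-4) = (1*√(36 + 36))*(-4) = (1*√72)*(-4) = (1*(6*√2))*(-4) = (6*√2)*(-4) = -24*√2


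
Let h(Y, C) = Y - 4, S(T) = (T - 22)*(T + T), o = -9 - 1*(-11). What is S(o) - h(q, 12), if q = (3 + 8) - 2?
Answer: -85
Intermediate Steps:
o = 2 (o = -9 + 11 = 2)
S(T) = 2*T*(-22 + T) (S(T) = (-22 + T)*(2*T) = 2*T*(-22 + T))
q = 9 (q = 11 - 2 = 9)
h(Y, C) = -4 + Y
S(o) - h(q, 12) = 2*2*(-22 + 2) - (-4 + 9) = 2*2*(-20) - 1*5 = -80 - 5 = -85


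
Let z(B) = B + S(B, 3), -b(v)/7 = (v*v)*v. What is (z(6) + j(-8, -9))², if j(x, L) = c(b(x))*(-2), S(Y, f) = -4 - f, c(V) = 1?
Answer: 9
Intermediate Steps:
b(v) = -7*v³ (b(v) = -7*v*v*v = -7*v²*v = -7*v³)
j(x, L) = -2 (j(x, L) = 1*(-2) = -2)
z(B) = -7 + B (z(B) = B + (-4 - 1*3) = B + (-4 - 3) = B - 7 = -7 + B)
(z(6) + j(-8, -9))² = ((-7 + 6) - 2)² = (-1 - 2)² = (-3)² = 9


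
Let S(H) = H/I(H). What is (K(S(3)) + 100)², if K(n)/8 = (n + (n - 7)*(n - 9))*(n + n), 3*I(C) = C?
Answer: 1948816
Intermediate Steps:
I(C) = C/3
S(H) = 3 (S(H) = H/((H/3)) = H*(3/H) = 3)
K(n) = 16*n*(n + (-9 + n)*(-7 + n)) (K(n) = 8*((n + (n - 7)*(n - 9))*(n + n)) = 8*((n + (-7 + n)*(-9 + n))*(2*n)) = 8*((n + (-9 + n)*(-7 + n))*(2*n)) = 8*(2*n*(n + (-9 + n)*(-7 + n))) = 16*n*(n + (-9 + n)*(-7 + n)))
(K(S(3)) + 100)² = (16*3*(63 + 3² - 15*3) + 100)² = (16*3*(63 + 9 - 45) + 100)² = (16*3*27 + 100)² = (1296 + 100)² = 1396² = 1948816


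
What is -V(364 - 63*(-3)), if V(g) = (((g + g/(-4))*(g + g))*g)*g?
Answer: -280557433443/2 ≈ -1.4028e+11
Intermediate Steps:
V(g) = 3*g⁴/2 (V(g) = (((g + g*(-¼))*(2*g))*g)*g = (((g - g/4)*(2*g))*g)*g = (((3*g/4)*(2*g))*g)*g = ((3*g²/2)*g)*g = (3*g³/2)*g = 3*g⁴/2)
-V(364 - 63*(-3)) = -3*(364 - 63*(-3))⁴/2 = -3*(364 - 1*(-189))⁴/2 = -3*(364 + 189)⁴/2 = -3*553⁴/2 = -3*93519144481/2 = -1*280557433443/2 = -280557433443/2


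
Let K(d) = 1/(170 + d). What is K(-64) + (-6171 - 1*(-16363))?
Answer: 1080353/106 ≈ 10192.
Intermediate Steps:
K(-64) + (-6171 - 1*(-16363)) = 1/(170 - 64) + (-6171 - 1*(-16363)) = 1/106 + (-6171 + 16363) = 1/106 + 10192 = 1080353/106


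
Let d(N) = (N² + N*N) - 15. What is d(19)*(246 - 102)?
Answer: 101808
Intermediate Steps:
d(N) = -15 + 2*N² (d(N) = (N² + N²) - 15 = 2*N² - 15 = -15 + 2*N²)
d(19)*(246 - 102) = (-15 + 2*19²)*(246 - 102) = (-15 + 2*361)*144 = (-15 + 722)*144 = 707*144 = 101808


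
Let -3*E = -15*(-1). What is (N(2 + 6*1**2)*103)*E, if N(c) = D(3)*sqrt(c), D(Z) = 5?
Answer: -5150*sqrt(2) ≈ -7283.2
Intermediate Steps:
E = -5 (E = -(-5)*(-1) = -1/3*15 = -5)
N(c) = 5*sqrt(c)
(N(2 + 6*1**2)*103)*E = ((5*sqrt(2 + 6*1**2))*103)*(-5) = ((5*sqrt(2 + 6*1))*103)*(-5) = ((5*sqrt(2 + 6))*103)*(-5) = ((5*sqrt(8))*103)*(-5) = ((5*(2*sqrt(2)))*103)*(-5) = ((10*sqrt(2))*103)*(-5) = (1030*sqrt(2))*(-5) = -5150*sqrt(2)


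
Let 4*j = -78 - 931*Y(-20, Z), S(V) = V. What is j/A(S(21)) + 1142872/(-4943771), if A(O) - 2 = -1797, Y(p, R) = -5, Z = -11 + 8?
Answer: -30833460827/35496275780 ≈ -0.86864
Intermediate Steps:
Z = -3
j = 4577/4 (j = (-78 - 931*(-5))/4 = (-78 + 4655)/4 = (¼)*4577 = 4577/4 ≈ 1144.3)
A(O) = -1795 (A(O) = 2 - 1797 = -1795)
j/A(S(21)) + 1142872/(-4943771) = (4577/4)/(-1795) + 1142872/(-4943771) = (4577/4)*(-1/1795) + 1142872*(-1/4943771) = -4577/7180 - 1142872/4943771 = -30833460827/35496275780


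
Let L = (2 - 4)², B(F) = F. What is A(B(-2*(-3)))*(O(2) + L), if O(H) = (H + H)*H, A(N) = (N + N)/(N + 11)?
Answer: 144/17 ≈ 8.4706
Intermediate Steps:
A(N) = 2*N/(11 + N) (A(N) = (2*N)/(11 + N) = 2*N/(11 + N))
O(H) = 2*H² (O(H) = (2*H)*H = 2*H²)
L = 4 (L = (-2)² = 4)
A(B(-2*(-3)))*(O(2) + L) = (2*(-2*(-3))/(11 - 2*(-3)))*(2*2² + 4) = (2*6/(11 + 6))*(2*4 + 4) = (2*6/17)*(8 + 4) = (2*6*(1/17))*12 = (12/17)*12 = 144/17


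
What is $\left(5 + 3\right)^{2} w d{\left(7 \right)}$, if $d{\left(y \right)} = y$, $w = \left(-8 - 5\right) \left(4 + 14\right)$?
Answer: $-104832$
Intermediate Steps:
$w = -234$ ($w = \left(-13\right) 18 = -234$)
$\left(5 + 3\right)^{2} w d{\left(7 \right)} = \left(5 + 3\right)^{2} \left(-234\right) 7 = 8^{2} \left(-234\right) 7 = 64 \left(-234\right) 7 = \left(-14976\right) 7 = -104832$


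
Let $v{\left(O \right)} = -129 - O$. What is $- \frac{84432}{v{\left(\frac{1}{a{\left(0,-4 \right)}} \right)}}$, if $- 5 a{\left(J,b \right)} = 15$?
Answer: $\frac{126648}{193} \approx 656.21$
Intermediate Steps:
$a{\left(J,b \right)} = -3$ ($a{\left(J,b \right)} = \left(- \frac{1}{5}\right) 15 = -3$)
$- \frac{84432}{v{\left(\frac{1}{a{\left(0,-4 \right)}} \right)}} = - \frac{84432}{-129 - \frac{1}{-3}} = - \frac{84432}{-129 - - \frac{1}{3}} = - \frac{84432}{-129 + \frac{1}{3}} = - \frac{84432}{- \frac{386}{3}} = \left(-84432\right) \left(- \frac{3}{386}\right) = \frac{126648}{193}$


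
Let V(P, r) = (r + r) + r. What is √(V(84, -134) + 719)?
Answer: √317 ≈ 17.805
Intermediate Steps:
V(P, r) = 3*r (V(P, r) = 2*r + r = 3*r)
√(V(84, -134) + 719) = √(3*(-134) + 719) = √(-402 + 719) = √317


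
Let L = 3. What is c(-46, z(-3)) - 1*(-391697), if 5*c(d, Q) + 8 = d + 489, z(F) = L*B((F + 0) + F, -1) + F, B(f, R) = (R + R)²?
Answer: 391784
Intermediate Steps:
B(f, R) = 4*R² (B(f, R) = (2*R)² = 4*R²)
z(F) = 12 + F (z(F) = 3*(4*(-1)²) + F = 3*(4*1) + F = 3*4 + F = 12 + F)
c(d, Q) = 481/5 + d/5 (c(d, Q) = -8/5 + (d + 489)/5 = -8/5 + (489 + d)/5 = -8/5 + (489/5 + d/5) = 481/5 + d/5)
c(-46, z(-3)) - 1*(-391697) = (481/5 + (⅕)*(-46)) - 1*(-391697) = (481/5 - 46/5) + 391697 = 87 + 391697 = 391784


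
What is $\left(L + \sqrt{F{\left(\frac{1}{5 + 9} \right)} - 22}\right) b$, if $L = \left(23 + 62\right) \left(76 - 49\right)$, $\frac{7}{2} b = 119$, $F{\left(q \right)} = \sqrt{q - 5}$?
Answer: $78030 + \frac{17 \sqrt{-4312 + 14 i \sqrt{966}}}{7} \approx 78038.0 + 159.68 i$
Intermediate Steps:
$F{\left(q \right)} = \sqrt{-5 + q}$
$b = 34$ ($b = \frac{2}{7} \cdot 119 = 34$)
$L = 2295$ ($L = 85 \cdot 27 = 2295$)
$\left(L + \sqrt{F{\left(\frac{1}{5 + 9} \right)} - 22}\right) b = \left(2295 + \sqrt{\sqrt{-5 + \frac{1}{5 + 9}} - 22}\right) 34 = \left(2295 + \sqrt{\sqrt{-5 + \frac{1}{14}} - 22}\right) 34 = \left(2295 + \sqrt{\sqrt{- \frac{69}{14}} - 22}\right) 34 = \left(2295 + \sqrt{\frac{i \sqrt{966}}{14} - 22}\right) 34 = \left(2295 + \sqrt{-22 + \frac{i \sqrt{966}}{14}}\right) 34 = 78030 + 34 \sqrt{-22 + \frac{i \sqrt{966}}{14}}$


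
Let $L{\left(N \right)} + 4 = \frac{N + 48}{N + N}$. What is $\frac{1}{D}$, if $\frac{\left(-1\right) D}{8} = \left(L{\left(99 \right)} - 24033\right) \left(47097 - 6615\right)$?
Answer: $\frac{11}{85627148568} \approx 1.2846 \cdot 10^{-10}$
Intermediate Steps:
$L{\left(N \right)} = -4 + \frac{48 + N}{2 N}$ ($L{\left(N \right)} = -4 + \frac{N + 48}{N + N} = -4 + \frac{48 + N}{2 N}$)
$D = \frac{85627148568}{11}$ ($D = - 8 \left(\left(- \frac{7}{2} + \frac{24}{99}\right) - 24033\right) \left(47097 - 6615\right) = - 8 \left(\left(- \frac{7}{2} + 24 \cdot \frac{1}{99}\right) - 24033\right) 40482 = - 8 \left(\left(- \frac{7}{2} + \frac{8}{33}\right) - 24033\right) 40482 = - 8 \left(- \frac{215}{66} - 24033\right) 40482 = - 8 \left(\left(- \frac{1586393}{66}\right) 40482\right) = \left(-8\right) \left(- \frac{10703393571}{11}\right) = \frac{85627148568}{11} \approx 7.7843 \cdot 10^{9}$)
$\frac{1}{D} = \frac{1}{\frac{85627148568}{11}} = \frac{11}{85627148568}$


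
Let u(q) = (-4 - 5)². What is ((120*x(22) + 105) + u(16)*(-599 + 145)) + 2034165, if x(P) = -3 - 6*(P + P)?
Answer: 1965456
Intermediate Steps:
u(q) = 81 (u(q) = (-9)² = 81)
x(P) = -3 - 12*P
((120*x(22) + 105) + u(16)*(-599 + 145)) + 2034165 = ((120*(-3 - 12*22) + 105) + 81*(-599 + 145)) + 2034165 = ((120*(-3 - 264) + 105) + 81*(-454)) + 2034165 = ((120*(-267) + 105) - 36774) + 2034165 = ((-32040 + 105) - 36774) + 2034165 = (-31935 - 36774) + 2034165 = -68709 + 2034165 = 1965456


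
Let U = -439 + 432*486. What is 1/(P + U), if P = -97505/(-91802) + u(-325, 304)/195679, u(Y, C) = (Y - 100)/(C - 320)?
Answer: 143709788464/30109221567413117 ≈ 4.7729e-6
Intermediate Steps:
u(Y, C) = (-100 + Y)/(-320 + C)
U = 209513 (U = -439 + 209952 = 209513)
P = 152656955085/143709788464 (P = -97505/(-91802) + ((-100 - 325)/(-320 + 304))/195679 = -97505*(-1/91802) + (-425/(-16))*(1/195679) = 97505/91802 - 1/16*(-425)*(1/195679) = 97505/91802 + (425/16)*(1/195679) = 97505/91802 + 425/3130864 = 152656955085/143709788464 ≈ 1.0623)
1/(P + U) = 1/(152656955085/143709788464 + 209513) = 1/(30109221567413117/143709788464) = 143709788464/30109221567413117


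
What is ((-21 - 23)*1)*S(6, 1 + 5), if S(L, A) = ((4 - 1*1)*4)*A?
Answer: -3168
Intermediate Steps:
S(L, A) = 12*A (S(L, A) = ((4 - 1)*4)*A = (3*4)*A = 12*A)
((-21 - 23)*1)*S(6, 1 + 5) = ((-21 - 23)*1)*(12*(1 + 5)) = (-44*1)*(12*6) = -44*72 = -3168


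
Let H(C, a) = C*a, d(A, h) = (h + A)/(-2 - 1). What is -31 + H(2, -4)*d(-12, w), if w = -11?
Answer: -277/3 ≈ -92.333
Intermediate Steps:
d(A, h) = -A/3 - h/3 (d(A, h) = (A + h)/(-3) = (A + h)*(-1/3) = -A/3 - h/3)
-31 + H(2, -4)*d(-12, w) = -31 + (2*(-4))*(-1/3*(-12) - 1/3*(-11)) = -31 - 8*(4 + 11/3) = -31 - 8*23/3 = -31 - 184/3 = -277/3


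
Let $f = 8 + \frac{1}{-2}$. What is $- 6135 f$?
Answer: $- \frac{92025}{2} \approx -46013.0$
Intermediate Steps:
$f = \frac{15}{2}$ ($f = 8 - \frac{1}{2} = \frac{15}{2} \approx 7.5$)
$- 6135 f = \left(-6135\right) \frac{15}{2} = - \frac{92025}{2}$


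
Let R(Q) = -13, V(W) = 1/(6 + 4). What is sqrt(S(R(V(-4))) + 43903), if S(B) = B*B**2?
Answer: 3*sqrt(4634) ≈ 204.22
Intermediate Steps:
V(W) = 1/10
S(B) = B**3
sqrt(S(R(V(-4))) + 43903) = sqrt((-13)**3 + 43903) = sqrt(-2197 + 43903) = sqrt(41706) = 3*sqrt(4634)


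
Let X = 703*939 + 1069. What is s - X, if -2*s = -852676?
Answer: -234848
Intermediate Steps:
s = 426338 (s = -1/2*(-852676) = 426338)
X = 661186 (X = 660117 + 1069 = 661186)
s - X = 426338 - 1*661186 = 426338 - 661186 = -234848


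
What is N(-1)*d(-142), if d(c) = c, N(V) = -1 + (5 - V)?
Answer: -710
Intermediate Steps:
N(V) = 4 - V
N(-1)*d(-142) = (4 - 1*(-1))*(-142) = (4 + 1)*(-142) = 5*(-142) = -710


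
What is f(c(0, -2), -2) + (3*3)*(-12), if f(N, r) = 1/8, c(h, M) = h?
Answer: -863/8 ≈ -107.88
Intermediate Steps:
f(N, r) = ⅛ (f(N, r) = 1*(⅛) = ⅛)
f(c(0, -2), -2) + (3*3)*(-12) = ⅛ + (3*3)*(-12) = ⅛ + 9*(-12) = ⅛ - 108 = -863/8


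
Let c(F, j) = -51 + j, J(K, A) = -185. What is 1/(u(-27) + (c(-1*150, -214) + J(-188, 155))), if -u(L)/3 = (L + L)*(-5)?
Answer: -1/1260 ≈ -0.00079365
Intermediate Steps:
u(L) = 30*L (u(L) = -3*(L + L)*(-5) = -3*2*L*(-5) = -(-30)*L = 30*L)
1/(u(-27) + (c(-1*150, -214) + J(-188, 155))) = 1/(30*(-27) + ((-51 - 214) - 185)) = 1/(-810 + (-265 - 185)) = 1/(-810 - 450) = 1/(-1260) = -1/1260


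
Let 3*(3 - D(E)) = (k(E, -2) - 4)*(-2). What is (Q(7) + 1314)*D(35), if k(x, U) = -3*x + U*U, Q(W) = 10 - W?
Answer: -88239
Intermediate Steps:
k(x, U) = U² - 3*x (k(x, U) = -3*x + U² = U² - 3*x)
D(E) = 3 - 2*E (D(E) = 3 - (((-2)² - 3*E) - 4)*(-2)/3 = 3 - ((4 - 3*E) - 4)*(-2)/3 = 3 - (-3*E)*(-2)/3 = 3 - 2*E)
(Q(7) + 1314)*D(35) = ((10 - 1*7) + 1314)*(3 - 2*35) = ((10 - 7) + 1314)*(3 - 70) = (3 + 1314)*(-67) = 1317*(-67) = -88239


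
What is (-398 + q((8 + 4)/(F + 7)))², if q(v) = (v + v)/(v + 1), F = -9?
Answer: 3912484/25 ≈ 1.5650e+5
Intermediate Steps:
q(v) = 2*v/(1 + v) (q(v) = (2*v)/(1 + v) = 2*v/(1 + v))
(-398 + q((8 + 4)/(F + 7)))² = (-398 + 2*((8 + 4)/(-9 + 7))/(1 + (8 + 4)/(-9 + 7)))² = (-398 + 2*(12/(-2))/(1 + 12/(-2)))² = (-398 + 2*(12*(-½))/(1 + 12*(-½)))² = (-398 + 2*(-6)/(1 - 6))² = (-398 + 2*(-6)/(-5))² = (-398 + 2*(-6)*(-⅕))² = (-398 + 12/5)² = (-1978/5)² = 3912484/25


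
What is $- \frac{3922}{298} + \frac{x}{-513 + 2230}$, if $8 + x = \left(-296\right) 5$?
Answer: $- \frac{3588749}{255833} \approx -14.028$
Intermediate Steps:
$x = -1488$ ($x = -8 - 1480 = -1488$)
$- \frac{3922}{298} + \frac{x}{-513 + 2230} = - \frac{3922}{298} - \frac{1488}{-513 + 2230} = \left(-3922\right) \frac{1}{298} - \frac{1488}{1717} = - \frac{1961}{149} - \frac{1488}{1717} = - \frac{3588749}{255833}$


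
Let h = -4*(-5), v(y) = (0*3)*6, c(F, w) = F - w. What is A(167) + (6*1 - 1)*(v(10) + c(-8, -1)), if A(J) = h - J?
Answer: -182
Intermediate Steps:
v(y) = 0 (v(y) = 0*6 = 0)
h = 20
A(J) = 20 - J
A(167) + (6*1 - 1)*(v(10) + c(-8, -1)) = (20 - 1*167) + (6*1 - 1)*(0 + (-8 - 1*(-1))) = (20 - 167) + (6 - 1)*(0 + (-8 + 1)) = -147 + 5*(0 - 7) = -147 + 5*(-7) = -147 - 35 = -182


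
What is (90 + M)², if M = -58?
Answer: 1024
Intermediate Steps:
(90 + M)² = (90 - 58)² = 32² = 1024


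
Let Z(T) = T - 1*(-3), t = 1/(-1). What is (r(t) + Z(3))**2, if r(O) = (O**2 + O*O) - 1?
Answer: 49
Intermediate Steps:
t = -1 (t = 1*(-1) = -1)
r(O) = -1 + 2*O**2 (r(O) = (O**2 + O**2) - 1 = 2*O**2 - 1 = -1 + 2*O**2)
Z(T) = 3 + T (Z(T) = T + 3 = 3 + T)
(r(t) + Z(3))**2 = ((-1 + 2*(-1)**2) + (3 + 3))**2 = ((-1 + 2*1) + 6)**2 = ((-1 + 2) + 6)**2 = (1 + 6)**2 = 7**2 = 49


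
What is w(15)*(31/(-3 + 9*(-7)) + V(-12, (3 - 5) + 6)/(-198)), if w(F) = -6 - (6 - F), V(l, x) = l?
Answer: -27/22 ≈ -1.2273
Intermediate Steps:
w(F) = -12 + F (w(F) = -6 + (-6 + F) = -12 + F)
w(15)*(31/(-3 + 9*(-7)) + V(-12, (3 - 5) + 6)/(-198)) = (-12 + 15)*(31/(-3 + 9*(-7)) - 12/(-198)) = 3*(31/(-3 - 63) - 12*(-1/198)) = 3*(31/(-66) + 2/33) = 3*(31*(-1/66) + 2/33) = 3*(-31/66 + 2/33) = 3*(-9/22) = -27/22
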